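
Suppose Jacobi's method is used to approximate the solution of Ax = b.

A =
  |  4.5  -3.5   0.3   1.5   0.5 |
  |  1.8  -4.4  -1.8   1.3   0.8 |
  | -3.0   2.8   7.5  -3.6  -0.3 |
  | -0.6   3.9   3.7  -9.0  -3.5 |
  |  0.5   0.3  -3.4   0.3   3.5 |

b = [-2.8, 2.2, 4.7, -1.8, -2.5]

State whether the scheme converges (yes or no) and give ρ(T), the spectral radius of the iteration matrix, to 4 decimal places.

Let D = diag(4.5, -4.4, 7.5, -9, 3.5); L, U the strict triangles.
T_J = -D⁻¹(L+U): T[3,2] = -(3.7)/(-9) = +0.4111; T[3,3] = 0.
  T[0,:] = [+0.0000  +0.7778  -0.0667  -0.3333  -0.1111]
  T[1,:] = [+0.4091  +0.0000  -0.4091  +0.2955  +0.1818]
  T[2,:] = [+0.4000  -0.3733  +0.0000  +0.4800  +0.0400]
  T[3,:] = [-0.0667  +0.4333  +0.4111  +0.0000  -0.3889]
  T[4,:] = [-0.1429  -0.0857  +0.9714  -0.0857  +0.0000]
eigenvalue magnitudes: 1.2477, 0.5376, 0.5376, 0.4405, 0.0645.
ρ(T) = max|λ| = 1.2477; 1.2477 > 1, so it fails to converge.

no, ρ = 1.2477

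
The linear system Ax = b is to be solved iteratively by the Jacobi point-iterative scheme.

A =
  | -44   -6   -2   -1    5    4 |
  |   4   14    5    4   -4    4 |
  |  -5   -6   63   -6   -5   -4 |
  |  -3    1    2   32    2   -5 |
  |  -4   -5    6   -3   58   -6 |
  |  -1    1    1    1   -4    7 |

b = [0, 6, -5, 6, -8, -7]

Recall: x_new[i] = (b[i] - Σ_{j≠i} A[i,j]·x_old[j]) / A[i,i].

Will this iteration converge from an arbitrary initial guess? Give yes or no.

yes

Let D = diag(-44, 14, 63, 32, 58, 7); L, U the strict triangles.
T_J = -D⁻¹(L+U): T[5,2] = -(1)/(7) = -0.1429; T[5,5] = 0.
  T[0,:] = [+0.0000, -0.1364, -0.0455, -0.0227, +0.1136, +0.0909]
  T[1,:] = [-0.2857, +0.0000, -0.3571, -0.2857, +0.2857, -0.2857]
  T[2,:] = [+0.0794, +0.0952, +0.0000, +0.0952, +0.0794, +0.0635]
  T[3,:] = [+0.0938, -0.0312, -0.0625, +0.0000, -0.0625, +0.1562]
  T[4,:] = [+0.0690, +0.0862, -0.1034, +0.0517, +0.0000, +0.1034]
  T[5,:] = [+0.1429, -0.1429, -0.1429, -0.1429, +0.5714, +0.0000]
|roots of det(T-λI)|: 0.3695, 0.3078, 0.1373, 0.1373, 0.0831, 0.0555.
ρ(T) = max|λ| = 0.3695; 0.3695 < 1: convergent.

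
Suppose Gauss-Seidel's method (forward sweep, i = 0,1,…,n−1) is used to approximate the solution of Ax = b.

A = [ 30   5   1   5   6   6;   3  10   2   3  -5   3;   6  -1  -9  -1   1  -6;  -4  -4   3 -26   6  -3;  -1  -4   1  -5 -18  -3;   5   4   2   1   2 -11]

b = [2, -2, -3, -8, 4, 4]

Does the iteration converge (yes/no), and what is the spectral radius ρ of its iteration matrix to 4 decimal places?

Diagonal D = diag(30, 10, -9, -26, -18, -11); L, U strict lower/upper.
Gauss-Seidel: T = -(D+L)⁻¹U, row 0 first, T[0,5] = -(6)/(30) = -0.2000; later rows by forward substitution.
  T[0,:] = [+0.0000, -0.1667, -0.0333, -0.1667, -0.2000, -0.2000]
  T[1,:] = [+0.0000, +0.0500, -0.1900, -0.2500, +0.5600, -0.2400]
  T[2,:] = [+0.0000, -0.1167, -0.0011, -0.1944, -0.0844, -0.7733]
  T[3,:] = [+0.0000, +0.0045, +0.0342, +0.0417, +0.1656, -0.1369]
  T[4,:] = [+0.0000, -0.0096, +0.0345, +0.0424, -0.1640, -0.1072]
  T[5,:] = [+0.0000, -0.0801, -0.0751, -0.1905, +0.0826, -0.3507]
|eigenvalues of T|: 0.5467, 0.1825, 0.1352, 0.1352, 0.0355, 0.0000.
spectral radius ρ = 0.5467; 0.5467 < 1: convergent.

yes, ρ = 0.5467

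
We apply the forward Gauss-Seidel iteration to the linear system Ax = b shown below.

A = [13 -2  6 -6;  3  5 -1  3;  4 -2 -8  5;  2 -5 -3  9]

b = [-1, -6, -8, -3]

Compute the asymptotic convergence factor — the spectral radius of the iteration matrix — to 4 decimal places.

Split A = D + L + U, D = diag(13, 5, -8, 9).
Gauss-Seidel: T = -(D+L)⁻¹U, row 0 first, T[0,1] = -(-2)/(13) = +0.1538; later rows by forward substitution.
  T[0,:] = [+0.0000, +0.1538, -0.4615, +0.4615]
  T[1,:] = [+0.0000, -0.0923, +0.4769, -0.8769]
  T[2,:] = [+0.0000, +0.1000, -0.3500, +1.0750]
  T[3,:] = [+0.0000, -0.0521, +0.2509, -0.2314]
|roots of det(T-λI)|: 0.9255, 0.2319, 0.0199, 0.0000.
ρ(T) = max|λ| = 0.9255; 0.9255 < 1: convergent.

0.9255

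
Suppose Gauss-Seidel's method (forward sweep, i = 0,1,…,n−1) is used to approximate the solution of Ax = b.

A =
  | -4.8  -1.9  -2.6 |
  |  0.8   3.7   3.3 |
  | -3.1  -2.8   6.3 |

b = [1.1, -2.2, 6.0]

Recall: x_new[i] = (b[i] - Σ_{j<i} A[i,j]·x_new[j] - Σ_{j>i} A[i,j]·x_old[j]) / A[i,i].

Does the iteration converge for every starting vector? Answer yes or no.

yes

Let D = diag(-4.8, 3.7, 6.3); L, U the strict triangles.
GS T = -(D+L)⁻¹U: row 0 first, T[0,2] = -(-2.6)/(-4.8) = -0.5417; later rows by forward substitution.
  T[0,:] = [+0.0000  -0.3958  -0.5417]
  T[1,:] = [+0.0000  +0.0856  -0.7748]
  T[2,:] = [+0.0000  -0.1567  -0.6109]
|roots of det(T-λI)|: 0.7553, 0.2300, 0.0000.
spectral radius ρ = 0.7553; 0.7553 < 1, so it converges for any x₀.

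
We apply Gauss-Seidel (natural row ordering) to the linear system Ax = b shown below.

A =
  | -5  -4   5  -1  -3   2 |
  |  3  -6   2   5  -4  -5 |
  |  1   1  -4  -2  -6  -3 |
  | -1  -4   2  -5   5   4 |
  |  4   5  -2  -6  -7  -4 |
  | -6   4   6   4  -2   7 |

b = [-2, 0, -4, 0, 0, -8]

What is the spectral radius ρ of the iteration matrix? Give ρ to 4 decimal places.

1.3769

Let D = diag(-5, -6, -4, -5, -7, 7); L, U the strict triangles.
T_GS = -(D+L)⁻¹U: row 0 first, T[0,2] = -(5)/(-5) = +1.0000; later rows by forward substitution.
  T[0,:] = [+0.0000 -0.8000 +1.0000 -0.2000 -0.6000 +0.4000]
  T[1,:] = [+0.0000 -0.4000 +0.8333 +0.7333 -0.9667 -0.6333]
  T[2,:] = [+0.0000 -0.3000 +0.4583 -0.3667 -1.8917 -0.8083]
  T[3,:] = [+0.0000 +0.3600 -0.6833 -0.6933 +1.1367 +0.9033]
  T[4,:] = [+0.0000 -0.9657 +1.6214 +1.1086 -1.4671 -1.3386]
  T[5,:] = [+0.0000 -0.6816 +0.8418 +0.4367 +0.5908 +0.4990]
moduli |λ_i(T)| = 1.3769, 0.9322, 0.9322, 0.2336, 0.2336, 0.0000.
ρ = 1.3769; 1.3769 > 1: divergent.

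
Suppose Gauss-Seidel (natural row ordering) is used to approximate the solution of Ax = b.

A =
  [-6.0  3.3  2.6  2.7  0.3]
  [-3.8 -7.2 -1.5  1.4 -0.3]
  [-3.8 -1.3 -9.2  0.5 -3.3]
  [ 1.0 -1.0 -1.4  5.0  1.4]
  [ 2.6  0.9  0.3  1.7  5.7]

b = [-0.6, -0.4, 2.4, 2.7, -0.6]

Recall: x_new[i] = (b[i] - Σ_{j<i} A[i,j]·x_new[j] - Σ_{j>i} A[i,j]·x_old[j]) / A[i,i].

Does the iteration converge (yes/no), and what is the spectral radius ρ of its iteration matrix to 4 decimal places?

Split A = D + L + U, D = diag(-6, -7.2, -9.2, 5, 5.7).
GS T = -(D+L)⁻¹U: row 0 first, T[0,3] = -(2.7)/(-6) = +0.4500; later rows by forward substitution.
  T[0,:] = [+0.0000 +0.5500 +0.4333 +0.4500 +0.0500]
  T[1,:] = [+0.0000 -0.2903 -0.4370 -0.0431 -0.0681]
  T[2,:] = [+0.0000 -0.1862 -0.1172 -0.1254 -0.3697]
  T[3,:] = [+0.0000 -0.2202 -0.2069 -0.1337 -0.4071]
  T[4,:] = [+0.0000 -0.1296 -0.0608 -0.1520 +0.1288]
moduli |λ_i(T)| = 0.6974, 0.2307, 0.1025, 0.0482, 0.0000.
ρ = 0.6974; 0.6974 < 1, so it converges for any x₀.

yes, ρ = 0.6974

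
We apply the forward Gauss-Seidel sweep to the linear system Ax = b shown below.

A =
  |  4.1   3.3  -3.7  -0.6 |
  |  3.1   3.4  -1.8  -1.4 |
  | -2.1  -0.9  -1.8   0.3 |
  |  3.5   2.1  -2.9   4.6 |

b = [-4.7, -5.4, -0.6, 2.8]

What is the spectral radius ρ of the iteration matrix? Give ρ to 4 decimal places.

Let D = diag(4.1, 3.4, -1.8, 4.6); L, U the strict triangles.
GS T = -(D+L)⁻¹U: row 0 first, T[0,3] = -(-0.6)/(4.1) = +0.1463; later rows by forward substitution.
  T[0,:] = [+0.0000, -0.8049, +0.9024, +0.1463]
  T[1,:] = [+0.0000, +0.7339, -0.2934, +0.2783]
  T[2,:] = [+0.0000, +0.5721, -0.9061, -0.1432]
  T[3,:] = [+0.0000, +0.6381, -1.1240, -0.3287]
eigenvalue magnitudes: 1.1418, 0.7077, 0.0669, 0.0000.
spectral radius ρ = 1.1418; 1.1418 > 1, so it fails to converge.

1.1418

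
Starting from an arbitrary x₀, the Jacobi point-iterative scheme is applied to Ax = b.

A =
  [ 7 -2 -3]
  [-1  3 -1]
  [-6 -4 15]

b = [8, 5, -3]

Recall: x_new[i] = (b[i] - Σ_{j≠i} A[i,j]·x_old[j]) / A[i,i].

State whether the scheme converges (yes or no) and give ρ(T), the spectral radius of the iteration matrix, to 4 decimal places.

yes, ρ = 0.6834

Let D = diag(7, 3, 15); L, U the strict triangles.
T_J = -D⁻¹(L+U): T[0,1] = -(-2)/(7) = +0.2857; T[0,0] = 0.
  T[0,:] = [+0.0000 +0.2857 +0.4286]
  T[1,:] = [+0.3333 +0.0000 +0.3333]
  T[2,:] = [+0.4000 +0.2667 +0.0000]
|λ(T)| sorted: 0.6834, 0.4143, 0.2691.
spectral radius ρ = 0.6834; 0.6834 < 1 ⇒ converges.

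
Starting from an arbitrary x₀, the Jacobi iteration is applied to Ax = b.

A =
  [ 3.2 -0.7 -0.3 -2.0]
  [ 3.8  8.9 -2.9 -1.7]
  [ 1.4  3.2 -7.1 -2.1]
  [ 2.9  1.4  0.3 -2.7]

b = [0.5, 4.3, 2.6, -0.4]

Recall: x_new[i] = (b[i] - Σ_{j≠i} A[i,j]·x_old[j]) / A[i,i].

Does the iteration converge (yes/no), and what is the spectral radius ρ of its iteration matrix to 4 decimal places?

Split A = D + L + U, D = diag(3.2, 8.9, -7.1, -2.7).
T_J = -D⁻¹(L+U): T[0,1] = -(-0.7)/(3.2) = +0.2188; T[0,0] = 0.
  T[0,:] = [+0.0000  +0.2188  +0.0938  +0.6250]
  T[1,:] = [-0.4270  +0.0000  +0.3258  +0.1910]
  T[2,:] = [+0.1972  +0.4507  +0.0000  -0.2958]
  T[3,:] = [+1.0741  +0.5185  +0.1111  +0.0000]
eigenvalue magnitudes: 0.9250, 0.6251, 0.6251, 0.2848.
ρ = 0.9250; 0.9250 < 1 ⇒ converges.

yes, ρ = 0.9250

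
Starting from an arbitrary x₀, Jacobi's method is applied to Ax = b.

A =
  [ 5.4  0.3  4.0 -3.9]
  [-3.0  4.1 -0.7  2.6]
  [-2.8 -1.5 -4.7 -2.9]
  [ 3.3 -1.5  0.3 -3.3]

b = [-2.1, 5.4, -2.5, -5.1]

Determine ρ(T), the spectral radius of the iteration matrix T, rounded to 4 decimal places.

Diagonal D = diag(5.4, 4.1, -4.7, -3.3); L, U strict lower/upper.
T_J = -D⁻¹(L+U): T[3,2] = -(0.3)/(-3.3) = +0.0909; T[3,3] = 0.
  T[0,:] = [+0.0000, -0.0556, -0.7407, +0.7222]
  T[1,:] = [+0.7317, +0.0000, +0.1707, -0.6341]
  T[2,:] = [-0.5957, -0.3191, +0.0000, -0.6170]
  T[3,:] = [+1.0000, -0.4545, +0.0909, +0.0000]
|eigenvalues of T|: 1.1935, 0.8765, 0.8765, 0.4036.
ρ(T) = max|λ| = 1.1935; 1.1935 > 1 ⇒ diverges.

1.1935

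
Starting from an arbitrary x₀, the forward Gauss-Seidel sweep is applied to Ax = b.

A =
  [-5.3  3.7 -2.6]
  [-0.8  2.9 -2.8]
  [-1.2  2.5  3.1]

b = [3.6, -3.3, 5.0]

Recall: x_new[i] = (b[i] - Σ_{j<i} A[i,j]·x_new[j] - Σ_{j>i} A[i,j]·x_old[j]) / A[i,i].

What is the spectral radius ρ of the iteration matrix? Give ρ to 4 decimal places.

0.9434

Write A = D+L+U with D = diag(-5.3, 2.9, 3.1).
T_GS = -(D+L)⁻¹U: row 0 first, T[0,1] = -(3.7)/(-5.3) = +0.6981; later rows by forward substitution.
  T[0,:] = [+0.0000  +0.6981  -0.4906]
  T[1,:] = [+0.0000  +0.1926  +0.8302]
  T[2,:] = [+0.0000  +0.1149  -0.8594]
moduli |λ_i(T)| = 0.9434, 0.2766, 0.0000.
ρ = 0.9434; 0.9434 < 1: convergent.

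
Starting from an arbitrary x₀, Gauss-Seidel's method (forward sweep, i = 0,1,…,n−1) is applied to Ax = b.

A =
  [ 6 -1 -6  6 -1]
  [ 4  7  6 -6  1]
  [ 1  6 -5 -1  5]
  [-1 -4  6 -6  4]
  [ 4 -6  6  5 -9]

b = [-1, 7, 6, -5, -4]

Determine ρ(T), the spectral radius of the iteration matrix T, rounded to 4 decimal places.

Diagonal D = diag(6, 7, -5, -6, -9); L, U strict lower/upper.
T_GS = -(D+L)⁻¹U: row 0 first, T[0,3] = -(6)/(6) = -1.0000; later rows by forward substitution.
  T[0,:] = [+0.0000  +0.1667  +1.0000  -1.0000  +0.1667]
  T[1,:] = [+0.0000  -0.0952  -1.4286  +1.4286  -0.2381]
  T[2,:] = [+0.0000  -0.0810  -1.5143  +1.3143  +0.7476]
  T[3,:] = [+0.0000  -0.0452  -0.7286  +0.5286  +1.5452]
  T[4,:] = [+0.0000  +0.0585  -0.0175  -0.2270  +1.5897]
|roots of det(T-λI)|: 1.3168, 0.9010, 0.0845, 0.0845, 0.0000.
ρ = 1.3168; 1.3168 > 1, so it fails to converge.

1.3168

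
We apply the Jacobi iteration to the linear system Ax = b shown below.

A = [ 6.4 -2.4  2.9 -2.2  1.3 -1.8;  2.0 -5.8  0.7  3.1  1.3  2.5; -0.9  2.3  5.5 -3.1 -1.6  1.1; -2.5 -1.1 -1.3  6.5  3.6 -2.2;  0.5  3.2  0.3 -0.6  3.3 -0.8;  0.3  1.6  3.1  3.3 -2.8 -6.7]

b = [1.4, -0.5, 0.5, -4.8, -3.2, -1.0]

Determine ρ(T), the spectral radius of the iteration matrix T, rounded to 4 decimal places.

Write A = D+L+U with D = diag(6.4, -5.8, 5.5, 6.5, 3.3, -6.7).
T_J = -D⁻¹(L+U): T[1,0] = -(2)/(-5.8) = +0.3448; T[1,1] = 0.
  T[0,:] = [+0.0000  +0.3750  -0.4531  +0.3438  -0.2031  +0.2812]
  T[1,:] = [+0.3448  +0.0000  +0.1207  +0.5345  +0.2241  +0.4310]
  T[2,:] = [+0.1636  -0.4182  +0.0000  +0.5636  +0.2909  -0.2000]
  T[3,:] = [+0.3846  +0.1692  +0.2000  +0.0000  -0.5538  +0.3385]
  T[4,:] = [-0.1515  -0.9697  -0.0909  +0.1818  +0.0000  +0.2424]
  T[5,:] = [+0.0448  +0.2388  +0.4627  +0.4925  -0.4179  +0.0000]
|eigenvalues of T|: 1.1450, 0.8166, 0.8166, 0.5756, 0.4905, 0.4905.
spectral radius ρ = 1.1450; 1.1450 > 1: divergent.

1.1450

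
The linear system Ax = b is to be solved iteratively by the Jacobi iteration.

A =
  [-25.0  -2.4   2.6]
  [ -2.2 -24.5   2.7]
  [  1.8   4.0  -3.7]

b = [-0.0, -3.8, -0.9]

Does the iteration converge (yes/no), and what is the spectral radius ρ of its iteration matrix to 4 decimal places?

A = D + L + U where D = diag(-25, -24.5, -3.7).
Jacobi: T = -D⁻¹(L+U), T[1,2] = -(2.7)/(-24.5) = +0.1102; T[1,1] = 0.
  T[0,:] = [+0.0000  -0.0960  +0.1040]
  T[1,:] = [-0.0898  +0.0000  +0.1102]
  T[2,:] = [+0.4865  +1.0811  +0.0000]
moduli |λ_i(T)| = 0.4599, 0.3704, 0.0895.
ρ = 0.4599; 0.4599 < 1: convergent.

yes, ρ = 0.4599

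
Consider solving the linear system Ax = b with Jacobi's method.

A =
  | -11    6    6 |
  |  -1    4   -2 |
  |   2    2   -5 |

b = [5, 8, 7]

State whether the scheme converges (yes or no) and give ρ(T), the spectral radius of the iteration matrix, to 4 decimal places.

yes, ρ = 0.8627

A = D + L + U where D = diag(-11, 4, -5).
T_J = -D⁻¹(L+U): T[0,1] = -(6)/(-11) = +0.5455; T[0,0] = 0.
  T[0,:] = [+0.0000 +0.5455 +0.5455]
  T[1,:] = [+0.2500 +0.0000 +0.5000]
  T[2,:] = [+0.4000 +0.4000 +0.0000]
|eigenvalues of T|: 0.8627, 0.4355, 0.4355.
ρ(T) = max|λ| = 0.8627; 0.8627 < 1: convergent.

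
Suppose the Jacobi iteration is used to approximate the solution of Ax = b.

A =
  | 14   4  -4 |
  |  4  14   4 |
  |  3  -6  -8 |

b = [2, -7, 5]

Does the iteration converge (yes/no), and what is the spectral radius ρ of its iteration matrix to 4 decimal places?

yes, ρ = 0.7275

A = D + L + U where D = diag(14, 14, -8).
Jacobi: T = -D⁻¹(L+U), T[2,1] = -(-6)/(-8) = -0.7500; T[2,2] = 0.
  T[0,:] = [+0.0000, -0.2857, +0.2857]
  T[1,:] = [-0.2857, +0.0000, -0.2857]
  T[2,:] = [+0.3750, -0.7500, +0.0000]
|roots of det(T-λI)|: 0.7275, 0.4418, 0.2857.
spectral radius ρ = 0.7275; 0.7275 < 1: convergent.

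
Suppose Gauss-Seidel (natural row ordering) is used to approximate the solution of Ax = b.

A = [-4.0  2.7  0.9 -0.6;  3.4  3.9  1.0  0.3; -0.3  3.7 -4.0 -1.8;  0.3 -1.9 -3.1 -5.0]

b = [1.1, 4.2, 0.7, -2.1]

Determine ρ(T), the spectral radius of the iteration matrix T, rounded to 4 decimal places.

0.9026

Diagonal D = diag(-4, 3.9, -4, -5); L, U strict lower/upper.
GS T = -(D+L)⁻¹U: row 0 first, T[0,1] = -(2.7)/(-4) = +0.6750; later rows by forward substitution.
  T[0,:] = [+0.0000 +0.6750 +0.2250 -0.1500]
  T[1,:] = [+0.0000 -0.5885 -0.4526 +0.0538]
  T[2,:] = [+0.0000 -0.5950 -0.4355 -0.3889]
  T[3,:] = [+0.0000 +0.6330 +0.4555 +0.2117]
|λ(T)| sorted: 0.9026, 0.1301, 0.0398, 0.0000.
spectral radius ρ = 0.9026; 0.9026 < 1, so it converges for any x₀.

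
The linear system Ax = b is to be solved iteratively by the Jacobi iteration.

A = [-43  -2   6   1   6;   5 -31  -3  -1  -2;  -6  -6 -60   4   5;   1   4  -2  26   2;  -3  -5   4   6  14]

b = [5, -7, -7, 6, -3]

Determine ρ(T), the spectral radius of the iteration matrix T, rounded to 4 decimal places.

Let D = diag(-43, -31, -60, 26, 14); L, U the strict triangles.
Jacobi T = -D⁻¹(L+U): T[2,4] = -(5)/(-60) = +0.0833; T[2,2] = 0.
  T[0,:] = [+0.0000  -0.0465  +0.1395  +0.0233  +0.1395]
  T[1,:] = [+0.1613  +0.0000  -0.0968  -0.0323  -0.0645]
  T[2,:] = [-0.1000  -0.1000  +0.0000  +0.0667  +0.0833]
  T[3,:] = [-0.0385  -0.1538  +0.0769  +0.0000  -0.0769]
  T[4,:] = [+0.2143  +0.3571  -0.2857  -0.4286  +0.0000]
|λ(T)| sorted: 0.2804, 0.2159, 0.2159, 0.1594, 0.1265.
ρ(T) = max|λ| = 0.2804; 0.2804 < 1 ⇒ converges.

0.2804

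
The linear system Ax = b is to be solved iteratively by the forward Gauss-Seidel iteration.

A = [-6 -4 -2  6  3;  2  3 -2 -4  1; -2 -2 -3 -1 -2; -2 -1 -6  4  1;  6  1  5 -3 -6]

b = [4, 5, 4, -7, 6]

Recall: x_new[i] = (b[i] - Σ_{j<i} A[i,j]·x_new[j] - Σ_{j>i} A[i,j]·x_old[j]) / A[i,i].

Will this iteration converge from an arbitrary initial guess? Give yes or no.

no

Write A = D+L+U with D = diag(-6, 3, -3, 4, -6).
GS T = -(D+L)⁻¹U: row 0 first, T[0,4] = -(3)/(-6) = +0.5000; later rows by forward substitution.
  T[0,:] = [+0.0000  -0.6667  -0.3333  +1.0000  +0.5000]
  T[1,:] = [+0.0000  +0.4444  +0.8889  +0.6667  -0.6667]
  T[2,:] = [+0.0000  +0.1481  -0.3704  -1.4444  -0.5556]
  T[3,:] = [+0.0000  +0.0000  -0.5000  -1.5000  -1.0000]
  T[4,:] = [+0.0000  -0.4691  -0.2438  +0.6574  +0.4259]
moduli |λ_i(T)| = 1.6379, 1.0697, 0.4762, 0.0444, 0.0000.
ρ = 1.6379; 1.6379 > 1: divergent.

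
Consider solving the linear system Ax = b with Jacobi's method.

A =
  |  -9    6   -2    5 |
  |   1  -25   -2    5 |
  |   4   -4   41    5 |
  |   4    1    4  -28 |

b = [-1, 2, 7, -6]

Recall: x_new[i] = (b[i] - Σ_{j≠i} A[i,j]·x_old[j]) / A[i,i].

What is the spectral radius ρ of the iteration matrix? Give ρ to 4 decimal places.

0.4079

Let D = diag(-9, -25, 41, -28); L, U the strict triangles.
Jacobi: T = -D⁻¹(L+U), T[2,0] = -(4)/(41) = -0.0976; T[2,2] = 0.
  T[0,:] = [+0.0000 +0.6667 -0.2222 +0.5556]
  T[1,:] = [+0.0400 +0.0000 -0.0800 +0.2000]
  T[2,:] = [-0.0976 +0.0976 +0.0000 -0.1220]
  T[3,:] = [+0.1429 +0.0357 +0.1429 +0.0000]
moduli |λ_i(T)| = 0.4079, 0.2424, 0.2424, 0.0048.
ρ(T) = max|λ| = 0.4079; 0.4079 < 1: convergent.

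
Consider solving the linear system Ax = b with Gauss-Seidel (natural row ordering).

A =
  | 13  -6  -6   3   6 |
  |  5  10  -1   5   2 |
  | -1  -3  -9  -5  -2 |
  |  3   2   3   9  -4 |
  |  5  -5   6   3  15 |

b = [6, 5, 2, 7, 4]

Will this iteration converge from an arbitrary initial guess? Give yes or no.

yes

A = D + L + U where D = diag(13, 10, -9, 9, 15).
GS T = -(D+L)⁻¹U: row 0 first, T[0,1] = -(-6)/(13) = +0.4615; later rows by forward substitution.
  T[0,:] = [+0.0000, +0.4615, +0.4615, -0.2308, -0.4615]
  T[1,:] = [+0.0000, -0.2308, -0.1308, -0.3846, +0.0308]
  T[2,:] = [+0.0000, +0.0256, -0.0077, -0.4017, -0.1812]
  T[3,:] = [+0.0000, -0.1111, -0.1222, +0.2963, +0.6519]
  T[4,:] = [+0.0000, -0.2188, -0.1699, +0.0501, +0.1062]
|λ(T)| sorted: 0.6830, 0.3543, 0.3543, 0.0443, 0.0000.
ρ(T) = max|λ| = 0.6830; 0.6830 < 1, so it converges for any x₀.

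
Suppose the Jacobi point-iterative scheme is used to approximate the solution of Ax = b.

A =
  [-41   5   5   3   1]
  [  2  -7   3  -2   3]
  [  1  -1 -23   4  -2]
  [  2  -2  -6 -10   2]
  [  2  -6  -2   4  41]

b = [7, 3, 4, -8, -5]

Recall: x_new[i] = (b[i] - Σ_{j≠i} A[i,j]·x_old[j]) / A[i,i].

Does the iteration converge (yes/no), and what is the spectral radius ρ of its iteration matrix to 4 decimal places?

Write A = D+L+U with D = diag(-41, -7, -23, -10, 41).
Jacobi: T = -D⁻¹(L+U), T[2,4] = -(-2)/(-23) = -0.0870; T[2,2] = 0.
  T[0,:] = [+0.0000  +0.1220  +0.1220  +0.0732  +0.0244]
  T[1,:] = [+0.2857  +0.0000  +0.4286  -0.2857  +0.4286]
  T[2,:] = [+0.0435  -0.0435  +0.0000  +0.1739  -0.0870]
  T[3,:] = [+0.2000  -0.2000  -0.6000  +0.0000  +0.2000]
  T[4,:] = [-0.0488  +0.1463  +0.0488  -0.0976  +0.0000]
eigenvalue magnitudes: 0.4178, 0.3414, 0.3414, 0.2403, 0.0500.
ρ = 0.4178; 0.4178 < 1, so it converges for any x₀.

yes, ρ = 0.4178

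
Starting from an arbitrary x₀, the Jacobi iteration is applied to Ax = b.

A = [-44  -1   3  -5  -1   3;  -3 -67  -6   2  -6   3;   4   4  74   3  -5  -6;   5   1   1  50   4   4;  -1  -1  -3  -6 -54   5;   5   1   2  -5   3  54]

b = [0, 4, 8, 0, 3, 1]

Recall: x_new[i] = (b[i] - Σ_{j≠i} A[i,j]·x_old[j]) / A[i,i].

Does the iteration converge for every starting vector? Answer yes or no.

yes

Diagonal D = diag(-44, -67, 74, 50, -54, 54); L, U strict lower/upper.
T_J = -D⁻¹(L+U): T[1,0] = -(-3)/(-67) = -0.0448; T[1,1] = 0.
  T[0,:] = [+0.0000 -0.0227 +0.0682 -0.1136 -0.0227 +0.0682]
  T[1,:] = [-0.0448 +0.0000 -0.0896 +0.0299 -0.0896 +0.0448]
  T[2,:] = [-0.0541 -0.0541 +0.0000 -0.0405 +0.0676 +0.0811]
  T[3,:] = [-0.1000 -0.0200 -0.0200 +0.0000 -0.0800 -0.0800]
  T[4,:] = [-0.0185 -0.0185 -0.0556 -0.1111 +0.0000 +0.0926]
  T[5,:] = [-0.0926 -0.0185 -0.0370 +0.0926 -0.0556 +0.0000]
|roots of det(T-λI)|: 0.1630, 0.1344, 0.1344, 0.0774, 0.0774, 0.0143.
spectral radius ρ = 0.1630; 0.1630 < 1, so it converges for any x₀.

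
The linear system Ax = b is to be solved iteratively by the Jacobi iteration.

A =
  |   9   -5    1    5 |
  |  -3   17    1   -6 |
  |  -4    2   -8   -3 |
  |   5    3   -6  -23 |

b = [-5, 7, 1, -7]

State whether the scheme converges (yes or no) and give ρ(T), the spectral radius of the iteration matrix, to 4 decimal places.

Split A = D + L + U, D = diag(9, 17, -8, -23).
Jacobi: T = -D⁻¹(L+U), T[2,3] = -(-3)/(-8) = -0.3750; T[2,2] = 0.
  T[0,:] = [+0.0000 +0.5556 -0.1111 -0.5556]
  T[1,:] = [+0.1765 +0.0000 -0.0588 +0.3529]
  T[2,:] = [-0.5000 +0.2500 +0.0000 -0.3750]
  T[3,:] = [+0.2174 +0.1304 -0.2609 +0.0000]
|roots of det(T-λI)|: 0.5458, 0.4047, 0.2807, 0.2807.
ρ = 0.5458; 0.5458 < 1 ⇒ converges.

yes, ρ = 0.5458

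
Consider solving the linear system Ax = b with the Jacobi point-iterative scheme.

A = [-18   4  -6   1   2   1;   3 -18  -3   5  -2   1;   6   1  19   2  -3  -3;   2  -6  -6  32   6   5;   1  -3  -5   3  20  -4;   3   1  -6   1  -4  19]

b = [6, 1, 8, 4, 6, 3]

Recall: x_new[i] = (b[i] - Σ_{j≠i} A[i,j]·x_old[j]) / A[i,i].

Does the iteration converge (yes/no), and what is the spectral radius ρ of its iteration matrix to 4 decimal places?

Diagonal D = diag(-18, -18, 19, 32, 20, 19); L, U strict lower/upper.
Jacobi T = -D⁻¹(L+U): T[1,0] = -(3)/(-18) = +0.1667; T[1,1] = 0.
  T[0,:] = [+0.0000 +0.2222 -0.3333 +0.0556 +0.1111 +0.0556]
  T[1,:] = [+0.1667 +0.0000 -0.1667 +0.2778 -0.1111 +0.0556]
  T[2,:] = [-0.3158 -0.0526 +0.0000 -0.1053 +0.1579 +0.1579]
  T[3,:] = [-0.0625 +0.1875 +0.1875 +0.0000 -0.1875 -0.1562]
  T[4,:] = [-0.0500 +0.1500 +0.2500 -0.1500 +0.0000 +0.2000]
  T[5,:] = [-0.1579 -0.0526 +0.3158 -0.0526 +0.2105 +0.0000]
|λ(T)| sorted: 0.5769, 0.3987, 0.2831, 0.2831, 0.2290, 0.2290.
ρ(T) = max|λ| = 0.5769; 0.5769 < 1, so it converges for any x₀.

yes, ρ = 0.5769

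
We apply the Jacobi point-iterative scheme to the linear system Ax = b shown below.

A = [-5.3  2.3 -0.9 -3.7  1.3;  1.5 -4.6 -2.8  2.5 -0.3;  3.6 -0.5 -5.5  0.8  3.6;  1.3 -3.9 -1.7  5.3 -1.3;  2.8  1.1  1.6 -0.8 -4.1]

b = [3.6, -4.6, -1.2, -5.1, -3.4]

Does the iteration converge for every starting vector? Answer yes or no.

no

Split A = D + L + U, D = diag(-5.3, -4.6, -5.5, 5.3, -4.1).
T_J = -D⁻¹(L+U): T[0,4] = -(1.3)/(-5.3) = +0.2453; T[0,0] = 0.
  T[0,:] = [+0.0000 +0.4340 -0.1698 -0.6981 +0.2453]
  T[1,:] = [+0.3261 +0.0000 -0.6087 +0.5435 -0.0652]
  T[2,:] = [+0.6545 -0.0909 +0.0000 +0.1455 +0.6545]
  T[3,:] = [-0.2453 +0.7358 +0.3208 +0.0000 +0.2453]
  T[4,:] = [+0.6829 +0.2683 +0.3902 -0.1951 +0.0000]
|λ(T)| sorted: 1.1881, 0.8200, 0.8200, 0.6811, 0.6019.
ρ(T) = max|λ| = 1.1881; 1.1881 > 1 ⇒ diverges.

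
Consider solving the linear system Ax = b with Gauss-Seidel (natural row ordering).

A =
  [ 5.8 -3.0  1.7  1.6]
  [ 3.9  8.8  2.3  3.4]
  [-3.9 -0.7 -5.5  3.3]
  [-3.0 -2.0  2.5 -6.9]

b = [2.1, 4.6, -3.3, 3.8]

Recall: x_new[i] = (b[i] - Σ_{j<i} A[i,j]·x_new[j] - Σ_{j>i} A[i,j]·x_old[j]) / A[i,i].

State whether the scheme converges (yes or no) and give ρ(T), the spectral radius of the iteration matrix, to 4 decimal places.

yes, ρ = 0.9356

Write A = D+L+U with D = diag(5.8, 8.8, -5.5, -6.9).
Gauss-Seidel: T = -(D+L)⁻¹U, row 0 first, T[0,1] = -(-3)/(5.8) = +0.5172; later rows by forward substitution.
  T[0,:] = [+0.0000, +0.5172, -0.2931, -0.2759]
  T[1,:] = [+0.0000, -0.2292, -0.1315, -0.2641]
  T[2,:] = [+0.0000, -0.3376, +0.2246, +0.8292]
  T[3,:] = [+0.0000, -0.2808, +0.2469, +0.4969]
|eigenvalues of T|: 0.9356, 0.3286, 0.1147, 0.0000.
ρ = 0.9356; 0.9356 < 1 ⇒ converges.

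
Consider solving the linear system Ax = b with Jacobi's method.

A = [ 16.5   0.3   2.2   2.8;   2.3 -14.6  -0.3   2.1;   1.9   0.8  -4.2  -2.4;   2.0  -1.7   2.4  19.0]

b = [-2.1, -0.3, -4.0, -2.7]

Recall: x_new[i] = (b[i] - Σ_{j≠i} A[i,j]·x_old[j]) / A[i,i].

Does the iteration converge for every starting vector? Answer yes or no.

yes

Diagonal D = diag(16.5, -14.6, -4.2, 19); L, U strict lower/upper.
T_J = -D⁻¹(L+U): T[0,1] = -(0.3)/(16.5) = -0.0182; T[0,0] = 0.
  T[0,:] = [+0.0000, -0.0182, -0.1333, -0.1697]
  T[1,:] = [+0.1575, +0.0000, -0.0205, +0.1438]
  T[2,:] = [+0.4524, +0.1905, +0.0000, -0.5714]
  T[3,:] = [-0.1053, +0.0895, -0.1263, +0.0000]
eigenvalue magnitudes: 0.3071, 0.2525, 0.2115, 0.2115.
ρ = 0.3071; 0.3071 < 1 ⇒ converges.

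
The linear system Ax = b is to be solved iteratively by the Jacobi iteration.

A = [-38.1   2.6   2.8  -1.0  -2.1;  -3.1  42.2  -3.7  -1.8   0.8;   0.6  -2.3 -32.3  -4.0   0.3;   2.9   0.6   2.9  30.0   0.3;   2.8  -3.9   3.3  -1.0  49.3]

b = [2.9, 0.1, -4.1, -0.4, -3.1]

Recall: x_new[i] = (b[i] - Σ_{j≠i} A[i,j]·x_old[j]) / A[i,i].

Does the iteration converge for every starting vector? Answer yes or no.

yes

Write A = D+L+U with D = diag(-38.1, 42.2, -32.3, 30, 49.3).
Jacobi: T = -D⁻¹(L+U), T[4,3] = -(-1)/(49.3) = +0.0203; T[4,4] = 0.
  T[0,:] = [+0.0000, +0.0682, +0.0735, -0.0262, -0.0551]
  T[1,:] = [+0.0735, +0.0000, +0.0877, +0.0427, -0.0190]
  T[2,:] = [+0.0186, -0.0712, +0.0000, -0.1238, +0.0093]
  T[3,:] = [-0.0967, -0.0200, -0.0967, +0.0000, -0.0100]
  T[4,:] = [-0.0568, +0.0791, -0.0669, +0.0203, +0.0000]
eigenvalue magnitudes: 0.1530, 0.1220, 0.0693, 0.0693, 0.0189.
ρ = 0.1530; 0.1530 < 1, so it converges for any x₀.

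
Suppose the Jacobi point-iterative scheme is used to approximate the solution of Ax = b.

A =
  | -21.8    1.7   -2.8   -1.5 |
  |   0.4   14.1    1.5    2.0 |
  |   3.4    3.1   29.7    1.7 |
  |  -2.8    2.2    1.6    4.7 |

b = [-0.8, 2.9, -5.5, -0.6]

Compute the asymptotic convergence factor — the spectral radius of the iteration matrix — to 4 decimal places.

A = D + L + U where D = diag(-21.8, 14.1, 29.7, 4.7).
Jacobi: T = -D⁻¹(L+U), T[2,0] = -(3.4)/(29.7) = -0.1145; T[2,2] = 0.
  T[0,:] = [+0.0000  +0.0780  -0.1284  -0.0688]
  T[1,:] = [-0.0284  +0.0000  -0.1064  -0.1418]
  T[2,:] = [-0.1145  -0.1044  +0.0000  -0.0572]
  T[3,:] = [+0.5957  -0.4681  -0.3404  +0.0000]
eigenvalue magnitudes: 0.3133, 0.2363, 0.2363, 0.0686.
ρ(T) = max|λ| = 0.3133; 0.3133 < 1 ⇒ converges.

0.3133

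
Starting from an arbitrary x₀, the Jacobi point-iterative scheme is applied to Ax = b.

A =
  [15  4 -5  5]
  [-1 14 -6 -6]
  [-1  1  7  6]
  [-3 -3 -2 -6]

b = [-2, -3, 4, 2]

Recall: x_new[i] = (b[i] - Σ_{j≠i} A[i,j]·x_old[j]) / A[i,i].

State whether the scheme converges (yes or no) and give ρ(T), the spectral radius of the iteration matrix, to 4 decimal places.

Let D = diag(15, 14, 7, -6); L, U the strict triangles.
Jacobi: T = -D⁻¹(L+U), T[1,2] = -(-6)/(14) = +0.4286; T[1,1] = 0.
  T[0,:] = [+0.0000  -0.2667  +0.3333  -0.3333]
  T[1,:] = [+0.0714  +0.0000  +0.4286  +0.4286]
  T[2,:] = [+0.1429  -0.1429  +0.0000  -0.8571]
  T[3,:] = [-0.5000  -0.5000  -0.3333  +0.0000]
|eigenvalues of T|: 0.8431, 0.6941, 0.6941, 0.0290.
ρ(T) = max|λ| = 0.8431; 0.8431 < 1 ⇒ converges.

yes, ρ = 0.8431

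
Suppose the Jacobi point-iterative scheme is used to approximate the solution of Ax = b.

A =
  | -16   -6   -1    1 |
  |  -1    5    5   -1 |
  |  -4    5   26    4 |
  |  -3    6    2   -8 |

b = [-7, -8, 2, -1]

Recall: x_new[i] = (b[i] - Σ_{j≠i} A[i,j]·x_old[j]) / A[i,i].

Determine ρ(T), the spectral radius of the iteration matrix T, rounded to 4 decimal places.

0.7128

A = D + L + U where D = diag(-16, 5, 26, -8).
Jacobi: T = -D⁻¹(L+U), T[2,0] = -(-4)/(26) = +0.1538; T[2,2] = 0.
  T[0,:] = [+0.0000  -0.3750  -0.0625  +0.0625]
  T[1,:] = [+0.2000  +0.0000  -1.0000  +0.2000]
  T[2,:] = [+0.1538  -0.1923  +0.0000  -0.1538]
  T[3,:] = [-0.3750  +0.7500  +0.2500  +0.0000]
|eigenvalues of T|: 0.7128, 0.5128, 0.5128, 0.0776.
spectral radius ρ = 0.7128; 0.7128 < 1 ⇒ converges.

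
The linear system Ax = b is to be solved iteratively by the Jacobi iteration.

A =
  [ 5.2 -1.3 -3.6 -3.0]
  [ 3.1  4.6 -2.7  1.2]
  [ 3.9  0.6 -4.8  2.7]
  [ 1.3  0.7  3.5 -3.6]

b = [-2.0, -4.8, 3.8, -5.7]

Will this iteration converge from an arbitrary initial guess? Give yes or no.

no

Diagonal D = diag(5.2, 4.6, -4.8, -3.6); L, U strict lower/upper.
Jacobi: T = -D⁻¹(L+U), T[3,2] = -(3.5)/(-3.6) = +0.9722; T[3,3] = 0.
  T[0,:] = [+0.0000, +0.2500, +0.6923, +0.5769]
  T[1,:] = [-0.6739, +0.0000, +0.5870, -0.2609]
  T[2,:] = [+0.8125, +0.1250, +0.0000, +0.5625]
  T[3,:] = [+0.3611, +0.1944, +0.9722, +0.0000]
|eigenvalues of T|: 1.2846, 0.6373, 0.6373, 0.0589.
spectral radius ρ = 1.2846; 1.2846 > 1, so it fails to converge.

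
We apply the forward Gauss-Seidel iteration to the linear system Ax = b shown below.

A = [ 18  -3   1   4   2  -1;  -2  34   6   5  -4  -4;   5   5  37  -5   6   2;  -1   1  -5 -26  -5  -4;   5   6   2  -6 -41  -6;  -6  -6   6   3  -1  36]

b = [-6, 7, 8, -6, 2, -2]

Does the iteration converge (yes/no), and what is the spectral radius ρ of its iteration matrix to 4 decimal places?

Write A = D+L+U with D = diag(18, 34, 37, -26, -41, 36).
Gauss-Seidel: T = -(D+L)⁻¹U, row 0 first, T[0,1] = -(-3)/(18) = +0.1667; later rows by forward substitution.
  T[0,:] = [+0.0000 +0.1667 -0.0556 -0.2222 -0.1111 +0.0556]
  T[1,:] = [+0.0000 +0.0098 -0.1797 -0.1601 +0.1111 +0.1209]
  T[2,:] = [+0.0000 -0.0238 +0.0318 +0.1868 -0.1622 -0.0779]
  T[3,:] = [+0.0000 -0.0014 -0.0109 -0.0335 -0.1526 -0.1364]
  T[4,:] = [+0.0000 +0.0208 -0.0299 -0.0365 +0.0171 -0.1057]
  T[5,:] = [+0.0000 +0.0341 -0.0444 -0.0931 +0.0402 +0.0508]
|roots of det(T-λI)|: 0.2101, 0.1293, 0.0990, 0.0832, 0.0832, 0.0000.
ρ(T) = max|λ| = 0.2101; 0.2101 < 1: convergent.

yes, ρ = 0.2101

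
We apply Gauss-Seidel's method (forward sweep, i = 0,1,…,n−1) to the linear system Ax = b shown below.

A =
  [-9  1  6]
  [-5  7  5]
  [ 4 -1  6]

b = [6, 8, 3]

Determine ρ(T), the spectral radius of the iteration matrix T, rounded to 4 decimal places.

0.5088

Split A = D + L + U, D = diag(-9, 7, 6).
Gauss-Seidel: T = -(D+L)⁻¹U, row 0 first, T[0,2] = -(6)/(-9) = +0.6667; later rows by forward substitution.
  T[0,:] = [+0.0000, +0.1111, +0.6667]
  T[1,:] = [+0.0000, +0.0794, -0.2381]
  T[2,:] = [+0.0000, -0.0608, -0.4841]
moduli |λ_i(T)| = 0.5088, 0.1040, 0.0000.
spectral radius ρ = 0.5088; 0.5088 < 1: convergent.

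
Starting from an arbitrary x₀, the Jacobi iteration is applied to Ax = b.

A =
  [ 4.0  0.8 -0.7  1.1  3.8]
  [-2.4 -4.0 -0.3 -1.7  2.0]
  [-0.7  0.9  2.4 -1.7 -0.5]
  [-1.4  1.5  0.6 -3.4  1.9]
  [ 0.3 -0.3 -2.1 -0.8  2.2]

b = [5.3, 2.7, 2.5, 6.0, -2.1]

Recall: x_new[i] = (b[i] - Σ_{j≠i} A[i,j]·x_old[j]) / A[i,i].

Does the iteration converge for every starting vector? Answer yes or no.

Split A = D + L + U, D = diag(4, -4, 2.4, -3.4, 2.2).
Jacobi: T = -D⁻¹(L+U), T[4,2] = -(-2.1)/(2.2) = +0.9545; T[4,4] = 0.
  T[0,:] = [+0.0000, -0.2000, +0.1750, -0.2750, -0.9500]
  T[1,:] = [-0.6000, +0.0000, -0.0750, -0.4250, +0.5000]
  T[2,:] = [+0.2917, -0.3750, +0.0000, +0.7083, +0.2083]
  T[3,:] = [-0.4118, +0.4412, +0.1765, +0.0000, +0.5588]
  T[4,:] = [-0.1364, +0.1364, +0.9545, +0.3636, +0.0000]
|eigenvalues of T|: 1.1244, 0.7340, 0.5320, 0.4510, 0.4510.
ρ = 1.1244; 1.1244 > 1: divergent.

no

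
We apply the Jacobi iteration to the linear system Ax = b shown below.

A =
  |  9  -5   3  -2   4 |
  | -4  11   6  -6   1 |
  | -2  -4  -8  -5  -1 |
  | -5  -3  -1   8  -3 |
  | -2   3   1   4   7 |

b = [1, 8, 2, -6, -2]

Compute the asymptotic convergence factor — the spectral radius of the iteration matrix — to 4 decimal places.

A = D + L + U where D = diag(9, 11, -8, 8, 7).
Jacobi T = -D⁻¹(L+U): T[3,2] = -(-1)/(8) = +0.1250; T[3,3] = 0.
  T[0,:] = [+0.0000  +0.5556  -0.3333  +0.2222  -0.4444]
  T[1,:] = [+0.3636  +0.0000  -0.5455  +0.5455  -0.0909]
  T[2,:] = [-0.2500  -0.5000  +0.0000  -0.6250  -0.1250]
  T[3,:] = [+0.6250  +0.3750  +0.1250  +0.0000  +0.3750]
  T[4,:] = [+0.2857  -0.4286  -0.1429  -0.5714  +0.0000]
|eigenvalues of T|: 1.1984, 0.7169, 0.7169, 0.5719, 0.0426.
ρ(T) = max|λ| = 1.1984; 1.1984 > 1 ⇒ diverges.

1.1984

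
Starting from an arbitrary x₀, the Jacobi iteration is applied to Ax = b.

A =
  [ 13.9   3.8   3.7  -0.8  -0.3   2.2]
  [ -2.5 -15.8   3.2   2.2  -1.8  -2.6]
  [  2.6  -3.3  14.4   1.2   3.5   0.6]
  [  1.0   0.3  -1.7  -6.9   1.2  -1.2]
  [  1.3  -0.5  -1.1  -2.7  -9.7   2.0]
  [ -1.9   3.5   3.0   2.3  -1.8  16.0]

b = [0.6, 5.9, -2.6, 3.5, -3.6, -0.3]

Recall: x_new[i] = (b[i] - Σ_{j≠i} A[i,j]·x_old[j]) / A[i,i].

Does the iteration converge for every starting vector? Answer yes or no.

Write A = D+L+U with D = diag(13.9, -15.8, 14.4, -6.9, -9.7, 16).
Jacobi: T = -D⁻¹(L+U), T[3,1] = -(0.3)/(-6.9) = +0.0435; T[3,3] = 0.
  T[0,:] = [+0.0000 -0.2734 -0.2662 +0.0576 +0.0216 -0.1583]
  T[1,:] = [-0.1582 +0.0000 +0.2025 +0.1392 -0.1139 -0.1646]
  T[2,:] = [-0.1806 +0.2292 +0.0000 -0.0833 -0.2431 -0.0417]
  T[3,:] = [+0.1449 +0.0435 -0.2464 +0.0000 +0.1739 -0.1739]
  T[4,:] = [+0.1340 -0.0515 -0.1134 -0.2784 +0.0000 +0.2062]
  T[5,:] = [+0.1187 -0.2188 -0.1875 -0.1437 +0.1125 +0.0000]
|roots of det(T-λI)|: 0.5372, 0.3143, 0.2381, 0.1608, 0.1084, 0.1084.
ρ = 0.5372; 0.5372 < 1 ⇒ converges.

yes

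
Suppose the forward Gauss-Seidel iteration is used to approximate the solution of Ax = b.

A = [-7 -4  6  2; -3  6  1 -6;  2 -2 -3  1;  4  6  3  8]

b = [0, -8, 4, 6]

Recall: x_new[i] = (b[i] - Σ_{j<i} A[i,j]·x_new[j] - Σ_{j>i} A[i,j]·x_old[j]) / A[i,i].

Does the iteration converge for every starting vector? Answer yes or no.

A = D + L + U where D = diag(-7, 6, -3, 8).
T_GS = -(D+L)⁻¹U: row 0 first, T[0,3] = -(2)/(-7) = +0.2857; later rows by forward substitution.
  T[0,:] = [+0.0000 -0.5714 +0.8571 +0.2857]
  T[1,:] = [+0.0000 -0.2857 +0.2619 +1.1429]
  T[2,:] = [+0.0000 -0.1905 +0.3968 -0.2381]
  T[3,:] = [+0.0000 +0.5714 -0.7738 -0.9107]
|roots of det(T-λI)|: 1.4826, 0.6670, 0.0161, 0.0000.
ρ = 1.4826; 1.4826 > 1 ⇒ diverges.

no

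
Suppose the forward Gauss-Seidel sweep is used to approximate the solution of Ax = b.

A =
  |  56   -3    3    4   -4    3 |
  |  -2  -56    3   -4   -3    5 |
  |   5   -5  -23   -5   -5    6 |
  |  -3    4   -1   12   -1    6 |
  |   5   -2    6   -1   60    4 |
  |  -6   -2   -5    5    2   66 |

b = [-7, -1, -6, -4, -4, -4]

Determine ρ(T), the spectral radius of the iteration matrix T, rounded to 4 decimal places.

Let D = diag(56, -56, -23, 12, 60, 66); L, U the strict triangles.
T_GS = -(D+L)⁻¹U: row 0 first, T[0,3] = -(4)/(56) = -0.0714; later rows by forward substitution.
  T[0,:] = [+0.0000  +0.0536  -0.0536  -0.0714  +0.0714  -0.0536]
  T[1,:] = [+0.0000  -0.0019  +0.0555  -0.0689  -0.0561  +0.0912]
  T[2,:] = [+0.0000  +0.0121  -0.0237  -0.2179  -0.1897  +0.2294]
  T[3,:] = [+0.0000  +0.0150  -0.0339  -0.0131  +0.1041  -0.5247]
  T[4,:] = [+0.0000  -0.0055  +0.0081  +0.0252  +0.0129  -0.0908]
  T[5,:] = [+0.0000  +0.0048  -0.0027  -0.0249  -0.0179  +0.0578]
|λ(T)| sorted: 0.1798, 0.1451, 0.0413, 0.0413, 0.0071, 0.0000.
ρ = 0.1798; 0.1798 < 1: convergent.

0.1798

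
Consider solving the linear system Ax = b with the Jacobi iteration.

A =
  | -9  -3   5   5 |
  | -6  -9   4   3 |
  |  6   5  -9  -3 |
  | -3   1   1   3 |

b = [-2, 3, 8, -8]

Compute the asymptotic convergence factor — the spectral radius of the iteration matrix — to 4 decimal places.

Write A = D+L+U with D = diag(-9, -9, -9, 3).
Jacobi: T = -D⁻¹(L+U), T[1,2] = -(4)/(-9) = +0.4444; T[1,1] = 0.
  T[0,:] = [+0.0000 -0.3333 +0.5556 +0.5556]
  T[1,:] = [-0.6667 +0.0000 +0.4444 +0.3333]
  T[2,:] = [+0.6667 +0.5556 +0.0000 -0.3333]
  T[3,:] = [+1.0000 -0.3333 -0.3333 +0.0000]
|eigenvalues of T|: 1.3639, 0.8404, 0.4700, 0.0535.
ρ = 1.3639; 1.3639 > 1, so it fails to converge.

1.3639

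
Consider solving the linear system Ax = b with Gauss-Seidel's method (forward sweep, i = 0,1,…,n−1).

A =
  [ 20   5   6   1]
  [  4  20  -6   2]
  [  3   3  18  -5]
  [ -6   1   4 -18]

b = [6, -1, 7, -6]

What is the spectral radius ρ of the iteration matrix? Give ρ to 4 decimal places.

0.3091

A = D + L + U where D = diag(20, 20, 18, -18).
Gauss-Seidel: T = -(D+L)⁻¹U, row 0 first, T[0,2] = -(6)/(20) = -0.3000; later rows by forward substitution.
  T[0,:] = [+0.0000, -0.2500, -0.3000, -0.0500]
  T[1,:] = [+0.0000, +0.0500, +0.3600, -0.0900]
  T[2,:] = [+0.0000, +0.0333, -0.0100, +0.3011]
  T[3,:] = [+0.0000, +0.0935, +0.1178, +0.0786]
|roots of det(T-λI)|: 0.3091, 0.1499, 0.1499, 0.0000.
spectral radius ρ = 0.3091; 0.3091 < 1: convergent.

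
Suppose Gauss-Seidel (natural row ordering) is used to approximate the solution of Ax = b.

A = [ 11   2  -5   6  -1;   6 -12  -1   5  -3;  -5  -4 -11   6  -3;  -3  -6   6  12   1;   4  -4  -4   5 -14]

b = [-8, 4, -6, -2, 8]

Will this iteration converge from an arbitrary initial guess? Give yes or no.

A = D + L + U where D = diag(11, -12, -11, 12, -14).
GS T = -(D+L)⁻¹U: row 0 first, T[0,4] = -(-1)/(11) = +0.0909; later rows by forward substitution.
  T[0,:] = [+0.0000 -0.1818 +0.4545 -0.5455 +0.0909]
  T[1,:] = [+0.0000 -0.0909 +0.1439 +0.1439 -0.2045]
  T[2,:] = [+0.0000 +0.1157 -0.2590 +0.7410 -0.2397]
  T[3,:] = [+0.0000 -0.1488 +0.3151 -0.4349 -0.0430]
  T[4,:] = [+0.0000 -0.1122 +0.2753 -0.5640 +0.1375]
|λ(T)| sorted: 0.8212, 0.1604, 0.0460, 0.0324, 0.0000.
spectral radius ρ = 0.8212; 0.8212 < 1 ⇒ converges.

yes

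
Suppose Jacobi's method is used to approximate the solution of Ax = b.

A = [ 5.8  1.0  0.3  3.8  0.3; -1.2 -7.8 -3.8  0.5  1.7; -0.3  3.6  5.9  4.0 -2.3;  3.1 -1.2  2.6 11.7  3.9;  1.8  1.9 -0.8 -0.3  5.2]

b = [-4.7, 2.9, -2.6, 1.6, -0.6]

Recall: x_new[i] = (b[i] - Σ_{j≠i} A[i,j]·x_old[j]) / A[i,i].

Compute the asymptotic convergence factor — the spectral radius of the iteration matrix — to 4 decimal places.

0.8701

Split A = D + L + U, D = diag(5.8, -7.8, 5.9, 11.7, 5.2).
T_J = -D⁻¹(L+U): T[1,2] = -(-3.8)/(-7.8) = -0.4872; T[1,1] = 0.
  T[0,:] = [+0.0000, -0.1724, -0.0517, -0.6552, -0.0517]
  T[1,:] = [-0.1538, +0.0000, -0.4872, +0.0641, +0.2179]
  T[2,:] = [+0.0508, -0.6102, +0.0000, -0.6780, +0.3898]
  T[3,:] = [-0.2650, +0.1026, -0.2222, +0.0000, -0.3333]
  T[4,:] = [-0.3462, -0.3654, +0.1538, +0.0577, +0.0000]
eigenvalue magnitudes: 0.8701, 0.7178, 0.2794, 0.2286, 0.2286.
ρ = 0.8701; 0.8701 < 1, so it converges for any x₀.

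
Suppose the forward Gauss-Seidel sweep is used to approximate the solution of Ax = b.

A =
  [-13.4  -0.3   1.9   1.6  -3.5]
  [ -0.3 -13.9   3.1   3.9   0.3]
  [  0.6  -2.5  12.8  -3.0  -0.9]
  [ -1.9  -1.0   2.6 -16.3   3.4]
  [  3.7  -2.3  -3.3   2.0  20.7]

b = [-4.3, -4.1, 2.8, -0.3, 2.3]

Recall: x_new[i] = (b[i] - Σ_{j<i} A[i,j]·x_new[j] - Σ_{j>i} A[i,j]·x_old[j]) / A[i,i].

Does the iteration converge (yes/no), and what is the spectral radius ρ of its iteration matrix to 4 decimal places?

A = D + L + U where D = diag(-13.4, -13.9, 12.8, -16.3, 20.7).
GS T = -(D+L)⁻¹U: row 0 first, T[0,1] = -(-0.3)/(-13.4) = -0.0224; later rows by forward substitution.
  T[0,:] = [+0.0000, -0.0224, +0.1418, +0.1194, -0.2612]
  T[1,:] = [+0.0000, +0.0005, +0.2200, +0.2780, +0.0272]
  T[2,:] = [+0.0000, +0.0011, +0.0363, +0.2831, +0.0879]
  T[3,:] = [+0.0000, +0.0028, -0.0242, +0.0142, +0.2514]
  T[4,:] = [+0.0000, +0.0040, +0.0072, +0.0533, +0.0394]
|λ(T)| sorted: 0.1612, 0.0695, 0.0695, 0.0561, 0.0000.
ρ(T) = max|λ| = 0.1612; 0.1612 < 1 ⇒ converges.

yes, ρ = 0.1612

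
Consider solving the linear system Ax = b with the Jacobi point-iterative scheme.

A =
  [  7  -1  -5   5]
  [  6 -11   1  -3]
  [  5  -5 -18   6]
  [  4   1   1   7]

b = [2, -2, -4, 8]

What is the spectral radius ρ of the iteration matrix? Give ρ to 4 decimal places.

A = D + L + U where D = diag(7, -11, -18, 7).
Jacobi T = -D⁻¹(L+U): T[2,3] = -(6)/(-18) = +0.3333; T[2,2] = 0.
  T[0,:] = [+0.0000 +0.1429 +0.7143 -0.7143]
  T[1,:] = [+0.5455 +0.0000 +0.0909 -0.2727]
  T[2,:] = [+0.2778 -0.2778 +0.0000 +0.3333]
  T[3,:] = [-0.5714 -0.1429 -0.1429 +0.0000]
|roots of det(T-λI)|: 0.8645, 0.5644, 0.5644, 0.2070.
ρ(T) = max|λ| = 0.8645; 0.8645 < 1: convergent.

0.8645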